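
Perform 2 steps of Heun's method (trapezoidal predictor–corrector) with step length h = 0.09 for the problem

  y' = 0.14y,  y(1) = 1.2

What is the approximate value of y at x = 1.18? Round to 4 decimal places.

Heun: k1 = f(x_n, y_n); k2 = f(x_n + h, y_n + h·k1); y_{n+1} = y_n + (h/2)·(k1 + k2).
x=1.000000, y=1.200000:
  k1 = f(1.000000, 1.200000) = 0.168000
  k2 = f(1.090000, 1.215120) = 0.170117
  y ← 1.200000 + (0.09/2)·(0.168000 + 0.170117) = 1.215215
x=1.090000, y=1.215215:
  k1 = f(1.090000, 1.215215) = 0.170130
  k2 = f(1.180000, 1.230527) = 0.172274
  y ← 1.215215 + (0.09/2)·(0.170130 + 0.172274) = 1.230623
y(1.18) ≈ 1.2306

1.2306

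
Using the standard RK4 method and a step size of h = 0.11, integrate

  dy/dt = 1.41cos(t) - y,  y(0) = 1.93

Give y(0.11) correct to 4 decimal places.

RK4: k1 = f(t_n, y_n); k2 = f(t_n + h/2, y_n + (h/2)·k1); k3 = f(t_n + h/2, y_n + (h/2)·k2); k4 = f(t_n + h, y_n + h·k3); y_{n+1} = y_n + (h/6)·(k1 + 2k2 + 2k3 + k4).
t=0.000000, y=1.930000:
  k1 = f(0.000000, 1.930000) = -0.520000
  k2 = f(0.055000, 1.901400) = -0.493532
  k3 = f(0.055000, 1.902856) = -0.494988
  k4 = f(0.110000, 1.875551) = -0.474073
  y ← 1.930000 + (0.11/6)·(k1 + 2k2 + 2k3 + k4) = 1.875530
y(0.11) ≈ 1.8755

1.8755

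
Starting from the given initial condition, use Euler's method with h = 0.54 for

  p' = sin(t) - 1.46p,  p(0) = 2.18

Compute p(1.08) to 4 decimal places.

0.3752

Euler: p_{n+1} = p_n + h·f(t_n, p_n).
t=0.000000, p=2.180000: f=-3.182800 → p ← 2.180000 + 0.54·(-3.182800) = 0.461288
t=0.540000, p=0.461288: f=-0.159344 → p ← 0.461288 + 0.54·(-0.159344) = 0.375242
p(1.08) ≈ 0.3752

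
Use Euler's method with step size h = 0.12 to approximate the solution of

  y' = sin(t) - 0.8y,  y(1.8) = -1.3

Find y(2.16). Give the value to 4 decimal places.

Euler: y_{n+1} = y_n + h·f(t_n, y_n).
t=1.800000, y=-1.300000: f=2.013848 → y ← -1.300000 + 0.12·2.013848 = -1.058338
t=1.920000, y=-1.058338: f=1.786316 → y ← -1.058338 + 0.12·1.786316 = -0.843980
t=2.040000, y=-0.843980: f=1.567113 → y ← -0.843980 + 0.12·1.567113 = -0.655927
y(2.16) ≈ -0.6559

-0.6559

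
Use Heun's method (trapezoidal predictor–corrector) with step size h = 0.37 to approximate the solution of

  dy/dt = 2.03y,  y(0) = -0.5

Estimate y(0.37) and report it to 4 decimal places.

Heun: k1 = f(t_n, y_n); k2 = f(t_n + h, y_n + h·k1); y_{n+1} = y_n + (h/2)·(k1 + k2).
t=0.000000, y=-0.500000:
  k1 = f(0.000000, -0.500000) = -1.015000
  k2 = f(0.370000, -0.875550) = -1.777366
  y ← -0.500000 + (0.37/2)·(-1.015000 + (-1.777366)) = -1.016588
y(0.37) ≈ -1.0166

-1.0166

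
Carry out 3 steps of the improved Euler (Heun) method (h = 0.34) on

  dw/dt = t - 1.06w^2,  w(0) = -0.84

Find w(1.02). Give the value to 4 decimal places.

Heun: k1 = f(t_n, w_n); k2 = f(t_n + h, w_n + h·k1); w_{n+1} = w_n + (h/2)·(k1 + k2).
t=0.000000, w=-0.840000:
  k1 = f(0.000000, -0.840000) = -0.747936
  k2 = f(0.340000, -1.094298) = -0.929338
  w ← -0.840000 + (0.34/2)·(-0.747936 + (-0.929338)) = -1.125137
t=0.340000, w=-1.125137:
  k1 = f(0.340000, -1.125137) = -1.001888
  k2 = f(0.680000, -1.465779) = -1.597417
  w ← -1.125137 + (0.34/2)·(-1.001888 + (-1.597417)) = -1.567019
t=0.680000, w=-1.567019:
  k1 = f(0.680000, -1.567019) = -1.922880
  k2 = f(1.020000, -2.220798) = -4.207859
  w ← -1.567019 + (0.34/2)·(-1.922880 + (-4.207859)) = -2.609244
w(1.02) ≈ -2.6092

-2.6092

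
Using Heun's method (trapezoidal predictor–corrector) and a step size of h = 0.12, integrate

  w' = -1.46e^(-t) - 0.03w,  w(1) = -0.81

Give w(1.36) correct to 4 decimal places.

-0.9629

Heun: k1 = f(t_n, w_n); k2 = f(t_n + h, w_n + h·k1); w_{n+1} = w_n + (h/2)·(k1 + k2).
t=1.000000, w=-0.810000:
  k1 = f(1.000000, -0.810000) = -0.512804
  k2 = f(1.120000, -0.871536) = -0.450222
  w ← -0.810000 + (0.12/2)·(-0.512804 + (-0.450222)) = -0.867782
t=1.120000, w=-0.867782:
  k1 = f(1.120000, -0.867782) = -0.450335
  k2 = f(1.240000, -0.921822) = -0.394846
  w ← -0.867782 + (0.12/2)·(-0.450335 + (-0.394846)) = -0.918492
t=1.240000, w=-0.918492:
  k1 = f(1.240000, -0.918492) = -0.394946
  k2 = f(1.360000, -0.965886) = -0.345748
  w ← -0.918492 + (0.12/2)·(-0.394946 + (-0.345748)) = -0.962934
w(1.36) ≈ -0.9629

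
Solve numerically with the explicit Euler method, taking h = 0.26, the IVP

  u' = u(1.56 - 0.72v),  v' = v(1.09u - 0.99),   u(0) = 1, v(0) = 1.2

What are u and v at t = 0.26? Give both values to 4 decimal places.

Euler on (u,v): u_{n+1} = u_n + h·u', v_{n+1} = v_n + h·v'.
0.000000: (1.000000, 1.200000); f=(0.696000, 0.120000) → (1.180960, 1.231200)
(u(0.26), v(0.26)) ≈ (1.1810, 1.2312)

1.1810, 1.2312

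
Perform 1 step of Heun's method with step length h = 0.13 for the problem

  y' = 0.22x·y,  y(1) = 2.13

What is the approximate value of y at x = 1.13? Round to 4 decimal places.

Heun: k1 = f(x_n, y_n); k2 = f(x_n + h, y_n + h·k1); y_{n+1} = y_n + (h/2)·(k1 + k2).
x=1.000000, y=2.130000:
  k1 = f(1.000000, 2.130000) = 0.468600
  k2 = f(1.130000, 2.190918) = 0.544662
  y ← 2.130000 + (0.13/2)·(0.468600 + 0.544662) = 2.195862
y(1.13) ≈ 2.1959

2.1959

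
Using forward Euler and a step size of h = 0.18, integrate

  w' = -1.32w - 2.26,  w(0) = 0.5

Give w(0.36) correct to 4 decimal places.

Euler: w_{n+1} = w_n + h·f(x_n, w_n).
x=0.000000, w=0.500000: f=-2.920000 → w ← 0.500000 + 0.18·(-2.920000) = -0.025600
x=0.180000, w=-0.025600: f=-2.226208 → w ← -0.025600 + 0.18·(-2.226208) = -0.426317
w(0.36) ≈ -0.4263

-0.4263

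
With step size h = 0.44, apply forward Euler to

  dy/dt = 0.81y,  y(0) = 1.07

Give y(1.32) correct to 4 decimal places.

2.6702

Euler: y_{n+1} = y_n + h·f(t_n, y_n).
t=0.000000, y=1.070000: f=0.866700 → y ← 1.070000 + 0.44·0.866700 = 1.451348
t=0.440000, y=1.451348: f=1.175592 → y ← 1.451348 + 0.44·1.175592 = 1.968608
t=0.880000, y=1.968608: f=1.594573 → y ← 1.968608 + 0.44·1.594573 = 2.670220
y(1.32) ≈ 2.6702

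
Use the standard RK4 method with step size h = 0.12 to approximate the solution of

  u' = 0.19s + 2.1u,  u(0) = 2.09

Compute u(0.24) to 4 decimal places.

RK4: k1 = f(s_n, u_n); k2 = f(s_n + h/2, u_n + (h/2)·k1); k3 = f(s_n + h/2, u_n + (h/2)·k2); k4 = f(s_n + h, u_n + h·k3); u_{n+1} = u_n + (h/6)·(k1 + 2k2 + 2k3 + k4).
s=0.000000, u=2.090000:
  k1 = f(0.000000, 2.090000) = 4.389000
  k2 = f(0.060000, 2.353340) = 4.953414
  k3 = f(0.060000, 2.387205) = 5.024530
  k4 = f(0.120000, 2.692944) = 5.677982
  u ← 2.090000 + (0.12/6)·(k1 + 2k2 + 2k3 + k4) = 2.690457
s=0.120000, u=2.690457:
  k1 = f(0.120000, 2.690457) = 5.672761
  k2 = f(0.180000, 3.030823) = 6.398928
  k3 = f(0.180000, 3.074393) = 6.490426
  k4 = f(0.240000, 3.469308) = 7.331148
  u ← 2.690457 + (0.12/6)·(k1 + 2k2 + 2k3 + k4) = 3.466110
u(0.24) ≈ 3.4661

3.4661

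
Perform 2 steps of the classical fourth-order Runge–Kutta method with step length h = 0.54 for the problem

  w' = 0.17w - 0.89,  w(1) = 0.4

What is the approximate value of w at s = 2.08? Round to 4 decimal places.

RK4: k1 = f(s_n, w_n); k2 = f(s_n + h/2, w_n + (h/2)·k1); k3 = f(s_n + h/2, w_n + (h/2)·k2); k4 = f(s_n + h, w_n + h·k3); w_{n+1} = w_n + (h/6)·(k1 + 2k2 + 2k3 + k4).
s=1.000000, w=0.400000:
  k1 = f(1.000000, 0.400000) = -0.822000
  k2 = f(1.270000, 0.178060) = -0.859730
  k3 = f(1.270000, 0.167873) = -0.861462
  k4 = f(1.540000, -0.065189) = -0.901082
  w ← 0.400000 + (0.54/6)·(k1 + 2k2 + 2k3 + k4) = -0.064892
s=1.540000, w=-0.064892:
  k1 = f(1.540000, -0.064892) = -0.901032
  k2 = f(1.810000, -0.308170) = -0.942389
  k3 = f(1.810000, -0.319337) = -0.944287
  k4 = f(2.080000, -0.574807) = -0.987717
  w ← -0.064892 + (0.54/6)·(k1 + 2k2 + 2k3 + k4) = -0.574481
w(2.08) ≈ -0.5745

-0.5745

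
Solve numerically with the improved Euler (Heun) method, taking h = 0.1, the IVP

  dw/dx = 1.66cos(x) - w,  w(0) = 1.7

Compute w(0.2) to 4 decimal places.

Heun: k1 = f(x_n, w_n); k2 = f(x_n + h, w_n + h·k1); w_{n+1} = w_n + (h/2)·(k1 + k2).
x=0.000000, w=1.700000:
  k1 = f(0.000000, 1.700000) = -0.040000
  k2 = f(0.100000, 1.696000) = -0.044293
  w ← 1.700000 + (0.1/2)·(-0.040000 + (-0.044293)) = 1.695785
x=0.100000, w=1.695785:
  k1 = f(0.100000, 1.695785) = -0.044078
  k2 = f(0.200000, 1.691378) = -0.064467
  w ← 1.695785 + (0.1/2)·(-0.044078 + (-0.064467)) = 1.690358
w(0.2) ≈ 1.6904

1.6904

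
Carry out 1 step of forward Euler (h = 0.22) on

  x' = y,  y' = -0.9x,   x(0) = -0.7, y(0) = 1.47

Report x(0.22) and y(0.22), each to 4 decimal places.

Euler on (x,y): x_{n+1} = x_n + h·x', y_{n+1} = y_n + h·y'.
0.000000: (-0.700000, 1.470000); f=(1.470000, 0.630000) → (-0.376600, 1.608600)
(x(0.22), y(0.22)) ≈ (-0.3766, 1.6086)

-0.3766, 1.6086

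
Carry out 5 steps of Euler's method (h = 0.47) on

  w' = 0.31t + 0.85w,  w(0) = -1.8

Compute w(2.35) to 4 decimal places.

-8.6462

Euler: w_{n+1} = w_n + h·f(t_n, w_n).
t=0.000000, w=-1.800000: f=-1.530000 → w ← -1.800000 + 0.47·(-1.530000) = -2.519100
t=0.470000, w=-2.519100: f=-1.995535 → w ← -2.519100 + 0.47·(-1.995535) = -3.457001
t=0.940000, w=-3.457001: f=-2.647051 → w ← -3.457001 + 0.47·(-2.647051) = -4.701116
t=1.410000, w=-4.701116: f=-3.558848 → w ← -4.701116 + 0.47·(-3.558848) = -6.373774
t=1.880000, w=-6.373774: f=-4.834908 → w ← -6.373774 + 0.47·(-4.834908) = -8.646181
w(2.35) ≈ -8.6462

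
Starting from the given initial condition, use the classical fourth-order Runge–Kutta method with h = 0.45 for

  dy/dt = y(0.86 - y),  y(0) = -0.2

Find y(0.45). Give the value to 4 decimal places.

RK4: k1 = f(t_n, y_n); k2 = f(t_n + h/2, y_n + (h/2)·k1); k3 = f(t_n + h/2, y_n + (h/2)·k2); k4 = f(t_n + h, y_n + h·k3); y_{n+1} = y_n + (h/6)·(k1 + 2k2 + 2k3 + k4).
t=0.000000, y=-0.200000:
  k1 = f(0.000000, -0.200000) = -0.212000
  k2 = f(0.225000, -0.247700) = -0.274377
  k3 = f(0.225000, -0.261735) = -0.293597
  k4 = f(0.450000, -0.332119) = -0.395925
  y ← -0.200000 + (0.45/6)·(k1 + 2k2 + 2k3 + k4) = -0.330791
y(0.45) ≈ -0.3308

-0.3308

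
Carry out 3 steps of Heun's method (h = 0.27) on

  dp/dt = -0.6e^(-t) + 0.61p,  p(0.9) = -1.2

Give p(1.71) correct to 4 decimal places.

-2.1452

Heun: k1 = f(t_n, p_n); k2 = f(t_n + h, p_n + h·k1); p_{n+1} = p_n + (h/2)·(k1 + k2).
t=0.900000, p=-1.200000:
  k1 = f(0.900000, -1.200000) = -0.975942
  k2 = f(1.170000, -1.463504) = -1.078958
  p ← -1.200000 + (0.27/2)·(-0.975942 + (-1.078958)) = -1.477411
t=1.170000, p=-1.477411:
  k1 = f(1.170000, -1.477411) = -1.087441
  k2 = f(1.440000, -1.771021) = -1.222479
  p ← -1.477411 + (0.27/2)·(-1.087441 + (-1.222479)) = -1.789251
t=1.440000, p=-1.789251:
  k1 = f(1.440000, -1.789251) = -1.233600
  k2 = f(1.710000, -2.122323) = -1.403136
  p ← -1.789251 + (0.27/2)·(-1.233600 + (-1.403136)) = -2.145210
p(1.71) ≈ -2.1452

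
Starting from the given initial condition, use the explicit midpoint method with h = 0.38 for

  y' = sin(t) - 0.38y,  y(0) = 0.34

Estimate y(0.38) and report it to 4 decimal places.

Midpoint: k1 = f(t_n, y_n); k2 = f(t_n + h/2, y_n + (h/2)·k1); y_{n+1} = y_n + h·k2.
t=0.000000, y=0.340000:
  k1 = f(0.000000, 0.340000) = -0.129200
  k2 = f(0.190000, 0.315452) = 0.068987
  y ← 0.340000 + 0.38·0.068987 = 0.366215
y(0.38) ≈ 0.3662

0.3662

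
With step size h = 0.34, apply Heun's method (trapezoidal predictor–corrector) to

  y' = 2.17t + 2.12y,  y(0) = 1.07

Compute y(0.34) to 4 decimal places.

Heun: k1 = f(t_n, y_n); k2 = f(t_n + h, y_n + h·k1); y_{n+1} = y_n + (h/2)·(k1 + k2).
t=0.000000, y=1.070000:
  k1 = f(0.000000, 1.070000) = 2.268400
  k2 = f(0.340000, 1.841256) = 4.641263
  y ← 1.070000 + (0.34/2)·(2.268400 + 4.641263) = 2.244643
y(0.34) ≈ 2.2446

2.2446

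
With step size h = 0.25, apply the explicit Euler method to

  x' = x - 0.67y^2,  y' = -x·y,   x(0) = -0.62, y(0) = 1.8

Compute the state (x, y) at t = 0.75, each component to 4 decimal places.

Euler on (x,y): x_{n+1} = x_n + h·x', y_{n+1} = y_n + h·y'.
0.000000: (-0.620000, 1.800000); f=(-2.790800, 1.116000) → (-1.317700, 2.079000)
0.250000: (-1.317700, 2.079000); f=(-4.213601, 2.739498) → (-2.371100, 2.763875)
0.500000: (-2.371100, 2.763875); f=(-7.489232, 6.553424) → (-4.243408, 4.402231)
(x(0.75), y(0.75)) ≈ (-4.2434, 4.4022)

-4.2434, 4.4022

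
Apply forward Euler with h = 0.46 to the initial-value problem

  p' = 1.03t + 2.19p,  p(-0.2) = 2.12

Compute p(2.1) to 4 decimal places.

71.8361

Euler: p_{n+1} = p_n + h·f(t_n, p_n).
t=-0.200000, p=2.120000: f=4.436800 → p ← 2.120000 + 0.46·4.436800 = 4.160928
t=0.260000, p=4.160928: f=9.380232 → p ← 4.160928 + 0.46·9.380232 = 8.475835
t=0.720000, p=8.475835: f=19.303678 → p ← 8.475835 + 0.46·19.303678 = 17.355527
t=1.180000, p=17.355527: f=39.224004 → p ← 17.355527 + 0.46·39.224004 = 35.398569
t=1.640000, p=35.398569: f=79.212066 → p ← 35.398569 + 0.46·79.212066 = 71.836119
p(2.1) ≈ 71.8361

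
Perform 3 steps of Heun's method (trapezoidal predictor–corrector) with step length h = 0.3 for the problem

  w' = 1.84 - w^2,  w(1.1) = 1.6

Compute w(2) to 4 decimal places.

1.3893

Heun: k1 = f(t_n, w_n); k2 = f(t_n + h, w_n + h·k1); w_{n+1} = w_n + (h/2)·(k1 + k2).
t=1.100000, w=1.600000:
  k1 = f(1.100000, 1.600000) = -0.720000
  k2 = f(1.400000, 1.384000) = -0.075456
  w ← 1.600000 + (0.3/2)·(-0.720000 + (-0.075456)) = 1.480682
t=1.400000, w=1.480682:
  k1 = f(1.400000, 1.480682) = -0.352418
  k2 = f(1.700000, 1.374956) = -0.050505
  w ← 1.480682 + (0.3/2)·(-0.352418 + (-0.050505)) = 1.420243
t=1.700000, w=1.420243:
  k1 = f(1.700000, 1.420243) = -0.177091
  k2 = f(2.000000, 1.367116) = -0.029006
  w ← 1.420243 + (0.3/2)·(-0.177091 + (-0.029006)) = 1.389329
w(2) ≈ 1.3893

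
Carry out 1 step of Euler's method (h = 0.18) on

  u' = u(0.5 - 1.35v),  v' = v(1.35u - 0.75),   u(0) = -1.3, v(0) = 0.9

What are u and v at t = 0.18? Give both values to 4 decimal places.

-1.1327, 0.4942

Euler on (u,v): u_{n+1} = u_n + h·u', v_{n+1} = v_n + h·v'.
0.000000: (-1.300000, 0.900000); f=(0.929500, -2.254500) → (-1.132690, 0.494190)
(u(0.18), v(0.18)) ≈ (-1.1327, 0.4942)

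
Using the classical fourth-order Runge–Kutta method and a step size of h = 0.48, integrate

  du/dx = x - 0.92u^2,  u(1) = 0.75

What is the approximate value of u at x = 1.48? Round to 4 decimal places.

1.0051

RK4: k1 = f(x_n, u_n); k2 = f(x_n + h/2, u_n + (h/2)·k1); k3 = f(x_n + h/2, u_n + (h/2)·k2); k4 = f(x_n + h, u_n + h·k3); u_{n+1} = u_n + (h/6)·(k1 + 2k2 + 2k3 + k4).
x=1.000000, u=0.750000:
  k1 = f(1.000000, 0.750000) = 0.482500
  k2 = f(1.240000, 0.865800) = 0.550359
  k3 = f(1.240000, 0.882086) = 0.524170
  k4 = f(1.480000, 1.001602) = 0.557051
  u ← 0.750000 + (0.48/6)·(k1 + 2k2 + 2k3 + k4) = 1.005089
u(1.48) ≈ 1.0051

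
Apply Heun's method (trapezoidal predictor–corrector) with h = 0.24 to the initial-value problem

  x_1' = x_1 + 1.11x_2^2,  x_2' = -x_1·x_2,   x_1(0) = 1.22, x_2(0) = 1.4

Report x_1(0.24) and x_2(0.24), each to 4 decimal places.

Heun on (x_1,x_2): k1 = f(t_n, state_n); k2 = f(t_n + h, state_n + h·k1); state_{n+1} = state_n + (h/2)·(k1 + k2).
0.000000: (1.220000, 1.400000)
  k1 = (3.395600, -1.708000)
  predictor → (2.034944, 0.990080)
  k2 = (3.123031, -2.014757)
  → (2.002236, 0.953269)
(x_1(0.24), x_2(0.24)) ≈ (2.0022, 0.9533)

2.0022, 0.9533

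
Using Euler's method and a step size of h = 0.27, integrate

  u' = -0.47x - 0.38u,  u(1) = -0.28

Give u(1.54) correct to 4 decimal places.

Euler: u_{n+1} = u_n + h·f(x_n, u_n).
x=1.000000, u=-0.280000: f=-0.363600 → u ← -0.280000 + 0.27·(-0.363600) = -0.378172
x=1.270000, u=-0.378172: f=-0.453195 → u ← -0.378172 + 0.27·(-0.453195) = -0.500535
u(1.54) ≈ -0.5005

-0.5005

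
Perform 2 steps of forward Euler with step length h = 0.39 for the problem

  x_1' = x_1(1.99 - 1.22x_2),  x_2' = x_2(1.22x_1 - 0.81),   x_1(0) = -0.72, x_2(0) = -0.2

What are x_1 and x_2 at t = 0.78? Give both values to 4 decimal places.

Euler on (x_1,x_2): x_1_{n+1} = x_1_n + h·x_1', x_2_{n+1} = x_2_n + h·x_2'.
0.000000: (-0.720000, -0.200000); f=(-1.608480, 0.337680) → (-1.347307, -0.068305)
0.390000: (-1.347307, -0.068305); f=(-2.793415, 0.167600) → (-2.436739, -0.002941)
(x_1(0.78), x_2(0.78)) ≈ (-2.4367, -0.0029)

-2.4367, -0.0029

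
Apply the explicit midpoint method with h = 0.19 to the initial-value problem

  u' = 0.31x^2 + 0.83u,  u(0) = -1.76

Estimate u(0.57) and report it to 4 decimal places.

-2.7993

Midpoint: k1 = f(x_n, u_n); k2 = f(x_n + h/2, u_n + (h/2)·k1); u_{n+1} = u_n + h·k2.
x=0.000000, u=-1.760000:
  k1 = f(0.000000, -1.760000) = -1.460800
  k2 = f(0.095000, -1.898776) = -1.573186
  u ← -1.760000 + 0.19·(-1.573186) = -2.058905
x=0.190000, u=-2.058905:
  k1 = f(0.190000, -2.058905) = -1.697700
  k2 = f(0.285000, -2.220187) = -1.817575
  u ← -2.058905 + 0.19·(-1.817575) = -2.404245
x=0.380000, u=-2.404245:
  k1 = f(0.380000, -2.404245) = -1.950759
  k2 = f(0.475000, -2.589567) = -2.079397
  u ← -2.404245 + 0.19·(-2.079397) = -2.799330
u(0.57) ≈ -2.7993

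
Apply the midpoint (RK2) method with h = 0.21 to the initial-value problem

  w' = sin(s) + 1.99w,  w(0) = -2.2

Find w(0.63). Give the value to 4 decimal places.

-7.2181

Midpoint: k1 = f(s_n, w_n); k2 = f(s_n + h/2, w_n + (h/2)·k1); w_{n+1} = w_n + h·k2.
s=0.000000, w=-2.200000:
  k1 = f(0.000000, -2.200000) = -4.378000
  k2 = f(0.105000, -2.659690) = -5.187976
  w ← -2.200000 + 0.21·(-5.187976) = -3.289475
s=0.210000, w=-3.289475:
  k1 = f(0.210000, -3.289475) = -6.337595
  k2 = f(0.315000, -3.954922) = -7.560479
  w ← -3.289475 + 0.21·(-7.560479) = -4.877176
s=0.420000, w=-4.877176:
  k1 = f(0.420000, -4.877176) = -9.297819
  k2 = f(0.525000, -5.853447) = -11.147146
  w ← -4.877176 + 0.21·(-11.147146) = -7.218076
w(0.63) ≈ -7.2181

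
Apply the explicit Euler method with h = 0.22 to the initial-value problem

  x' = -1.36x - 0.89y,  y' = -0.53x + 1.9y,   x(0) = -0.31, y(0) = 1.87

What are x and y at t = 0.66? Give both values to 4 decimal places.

Euler on (x,y): x_{n+1} = x_n + h·x', y_{n+1} = y_n + h·y'.
0.000000: (-0.310000, 1.870000); f=(-1.242700, 3.717300) → (-0.583394, 2.687806)
0.220000: (-0.583394, 2.687806); f=(-1.598732, 5.416030) → (-0.935115, 3.879333)
0.440000: (-0.935115, 3.879333); f=(-2.180850, 7.866343) → (-1.414902, 5.609928)
(x(0.66), y(0.66)) ≈ (-1.4149, 5.6099)

-1.4149, 5.6099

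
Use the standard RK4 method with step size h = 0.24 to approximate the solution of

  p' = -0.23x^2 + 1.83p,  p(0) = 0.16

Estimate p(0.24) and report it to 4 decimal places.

0.2470

RK4: k1 = f(x_n, p_n); k2 = f(x_n + h/2, p_n + (h/2)·k1); k3 = f(x_n + h/2, p_n + (h/2)·k2); k4 = f(x_n + h, p_n + h·k3); p_{n+1} = p_n + (h/6)·(k1 + 2k2 + 2k3 + k4).
x=0.000000, p=0.160000:
  k1 = f(0.000000, 0.160000) = 0.292800
  k2 = f(0.120000, 0.195136) = 0.353787
  k3 = f(0.120000, 0.202454) = 0.367180
  k4 = f(0.240000, 0.248123) = 0.440817
  p ← 0.160000 + (0.24/6)·(k1 + 2k2 + 2k3 + k4) = 0.247022
p(0.24) ≈ 0.2470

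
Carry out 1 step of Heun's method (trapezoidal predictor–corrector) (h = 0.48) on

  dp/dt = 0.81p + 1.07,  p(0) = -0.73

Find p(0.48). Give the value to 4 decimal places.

-0.4556

Heun: k1 = f(t_n, p_n); k2 = f(t_n + h, p_n + h·k1); p_{n+1} = p_n + (h/2)·(k1 + k2).
t=0.000000, p=-0.730000:
  k1 = f(0.000000, -0.730000) = 0.478700
  k2 = f(0.480000, -0.500224) = 0.664819
  p ← -0.730000 + (0.48/2)·(0.478700 + 0.664819) = -0.455556
p(0.48) ≈ -0.4556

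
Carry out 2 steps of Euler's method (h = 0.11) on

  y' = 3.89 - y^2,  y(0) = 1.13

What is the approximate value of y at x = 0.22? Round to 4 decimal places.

1.6243

Euler: y_{n+1} = y_n + h·f(x_n, y_n).
x=0.000000, y=1.130000: f=2.613100 → y ← 1.130000 + 0.11·2.613100 = 1.417441
x=0.110000, y=1.417441: f=1.880861 → y ← 1.417441 + 0.11·1.880861 = 1.624336
y(0.22) ≈ 1.6243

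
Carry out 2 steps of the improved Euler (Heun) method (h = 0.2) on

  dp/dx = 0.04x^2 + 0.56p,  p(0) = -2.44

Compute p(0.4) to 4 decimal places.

Heun: k1 = f(x_n, p_n); k2 = f(x_n + h, p_n + h·k1); p_{n+1} = p_n + (h/2)·(k1 + k2).
x=0.000000, p=-2.440000:
  k1 = f(0.000000, -2.440000) = -1.366400
  k2 = f(0.200000, -2.713280) = -1.517837
  p ← -2.440000 + (0.2/2)·(-1.366400 + (-1.517837)) = -2.728424
x=0.200000, p=-2.728424:
  k1 = f(0.200000, -2.728424) = -1.526317
  k2 = f(0.400000, -3.033687) = -1.692465
  p ← -2.728424 + (0.2/2)·(-1.526317 + (-1.692465)) = -3.050302
p(0.4) ≈ -3.0503

-3.0503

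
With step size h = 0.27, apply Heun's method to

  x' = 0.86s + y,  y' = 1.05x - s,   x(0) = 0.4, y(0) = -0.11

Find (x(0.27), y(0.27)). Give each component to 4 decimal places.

Heun on (x,y): k1 = f(s_n, state_n); k2 = f(s_n + h, state_n + h·k1); state_{n+1} = state_n + (h/2)·(k1 + k2).
0.000000: (0.400000, -0.110000)
  k1 = (-0.110000, 0.420000)
  predictor → (0.370300, 0.003400)
  k2 = (0.235600, 0.118815)
  → (0.416956, -0.037260)
(x(0.27), y(0.27)) ≈ (0.4170, -0.0373)

0.4170, -0.0373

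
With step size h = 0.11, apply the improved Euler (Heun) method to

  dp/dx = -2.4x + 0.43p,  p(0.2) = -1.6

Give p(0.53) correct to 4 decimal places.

Heun: k1 = f(x_n, p_n); k2 = f(x_n + h, p_n + h·k1); p_{n+1} = p_n + (h/2)·(k1 + k2).
x=0.200000, p=-1.600000:
  k1 = f(0.200000, -1.600000) = -1.168000
  k2 = f(0.310000, -1.728480) = -1.487246
  p ← -1.600000 + (0.11/2)·(-1.168000 + (-1.487246)) = -1.746039
x=0.310000, p=-1.746039:
  k1 = f(0.310000, -1.746039) = -1.494797
  k2 = f(0.420000, -1.910466) = -1.829500
  p ← -1.746039 + (0.11/2)·(-1.494797 + (-1.829500)) = -1.928875
x=0.420000, p=-1.928875:
  k1 = f(0.420000, -1.928875) = -1.837416
  k2 = f(0.530000, -2.130991) = -2.188326
  p ← -1.928875 + (0.11/2)·(-1.837416 + (-2.188326)) = -2.150291
p(0.53) ≈ -2.1503

-2.1503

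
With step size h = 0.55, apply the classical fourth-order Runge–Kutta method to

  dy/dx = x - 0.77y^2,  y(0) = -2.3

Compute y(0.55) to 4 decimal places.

-16.6430

RK4: k1 = f(x_n, y_n); k2 = f(x_n + h/2, y_n + (h/2)·k1); k3 = f(x_n + h/2, y_n + (h/2)·k2); k4 = f(x_n + h, y_n + h·k3); y_{n+1} = y_n + (h/6)·(k1 + 2k2 + 2k3 + k4).
x=0.000000, y=-2.300000:
  k1 = f(0.000000, -2.300000) = -4.073300
  k2 = f(0.275000, -3.420157) = -8.732058
  k3 = f(0.275000, -4.701316) = -16.743825
  k4 = f(0.550000, -11.509104) = -101.443794
  y ← -2.300000 + (0.55/6)·(k1 + 2k2 + 2k3 + k4) = -16.642979
y(0.55) ≈ -16.6430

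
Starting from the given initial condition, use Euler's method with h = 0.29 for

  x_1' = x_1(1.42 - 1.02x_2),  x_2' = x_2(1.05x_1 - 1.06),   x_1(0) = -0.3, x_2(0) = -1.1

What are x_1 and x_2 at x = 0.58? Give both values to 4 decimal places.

Euler on (x_1,x_2): x_1_{n+1} = x_1_n + h·x_1', x_2_{n+1} = x_2_n + h·x_2'.
0.000000: (-0.300000, -1.100000); f=(-0.762600, 1.512500) → (-0.521154, -0.661375)
0.290000: (-0.521154, -0.661375); f=(-1.091610, 1.062970) → (-0.837721, -0.353114)
(x_1(0.58), x_2(0.58)) ≈ (-0.8377, -0.3531)

-0.8377, -0.3531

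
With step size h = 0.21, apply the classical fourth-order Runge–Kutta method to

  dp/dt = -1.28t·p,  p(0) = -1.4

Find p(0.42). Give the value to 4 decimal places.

RK4: k1 = f(t_n, p_n); k2 = f(t_n + h/2, p_n + (h/2)·k1); k3 = f(t_n + h/2, p_n + (h/2)·k2); k4 = f(t_n + h, p_n + h·k3); p_{n+1} = p_n + (h/6)·(k1 + 2k2 + 2k3 + k4).
t=0.000000, p=-1.400000:
  k1 = f(0.000000, -1.400000) = 0.000000
  k2 = f(0.105000, -1.400000) = 0.188160
  k3 = f(0.105000, -1.380243) = 0.185505
  k4 = f(0.210000, -1.361044) = 0.365849
  p ← -1.400000 + (0.21/6)·(k1 + 2k2 + 2k3 + k4) = -1.361039
t=0.210000, p=-1.361039:
  k1 = f(0.210000, -1.361039) = 0.365847
  k2 = f(0.315000, -1.322625) = 0.533282
  k3 = f(0.315000, -1.305044) = 0.526194
  k4 = f(0.420000, -1.250538) = 0.672289
  p ← -1.361039 + (0.21/6)·(k1 + 2k2 + 2k3 + k4) = -1.250541
p(0.42) ≈ -1.2505

-1.2505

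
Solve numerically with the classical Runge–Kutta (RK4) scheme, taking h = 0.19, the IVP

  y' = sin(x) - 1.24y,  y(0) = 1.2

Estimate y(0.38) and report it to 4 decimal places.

RK4: k1 = f(x_n, y_n); k2 = f(x_n + h/2, y_n + (h/2)·k1); k3 = f(x_n + h/2, y_n + (h/2)·k2); k4 = f(x_n + h, y_n + h·k3); y_{n+1} = y_n + (h/6)·(k1 + 2k2 + 2k3 + k4).
x=0.000000, y=1.200000:
  k1 = f(0.000000, 1.200000) = -1.488000
  k2 = f(0.095000, 1.058640) = -1.217856
  k3 = f(0.095000, 1.084304) = -1.249679
  k4 = f(0.190000, 0.962561) = -1.004717
  y ← 1.200000 + (0.19/6)·(k1 + 2k2 + 2k3 + k4) = 0.964787
x=0.190000, y=0.964787:
  k1 = f(0.190000, 0.964787) = -1.007477
  k2 = f(0.285000, 0.869076) = -0.796497
  k3 = f(0.285000, 0.889119) = -0.821351
  k4 = f(0.380000, 0.808730) = -0.631905
  y ← 0.964787 + (0.19/6)·(k1 + 2k2 + 2k3 + k4) = 0.810409
y(0.38) ≈ 0.8104

0.8104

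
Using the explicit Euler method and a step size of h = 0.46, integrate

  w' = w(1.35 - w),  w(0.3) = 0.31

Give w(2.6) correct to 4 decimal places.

Euler: w_{n+1} = w_n + h·f(x_n, w_n).
x=0.300000, w=0.310000: f=0.322400 → w ← 0.310000 + 0.46·0.322400 = 0.458304
x=0.760000, w=0.458304: f=0.408668 → w ← 0.458304 + 0.46·0.408668 = 0.646291
x=1.220000, w=0.646291: f=0.454801 → w ← 0.646291 + 0.46·0.454801 = 0.855500
x=1.680000, w=0.855500: f=0.423045 → w ← 0.855500 + 0.46·0.423045 = 1.050100
x=2.140000, w=1.050100: f=0.314925 → w ← 1.050100 + 0.46·0.314925 = 1.194966
w(2.6) ≈ 1.1950

1.1950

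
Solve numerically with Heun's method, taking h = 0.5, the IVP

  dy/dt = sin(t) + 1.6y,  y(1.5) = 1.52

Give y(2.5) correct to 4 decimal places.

Heun: k1 = f(t_n, y_n); k2 = f(t_n + h, y_n + h·k1); y_{n+1} = y_n + (h/2)·(k1 + k2).
t=1.500000, y=1.520000:
  k1 = f(1.500000, 1.520000) = 3.429495
  k2 = f(2.000000, 3.234747) = 6.084893
  y ← 1.520000 + (0.5/2)·(3.429495 + 6.084893) = 3.898597
t=2.000000, y=3.898597:
  k1 = f(2.000000, 3.898597) = 7.147053
  k2 = f(2.500000, 7.472123) = 12.553870
  y ← 3.898597 + (0.5/2)·(7.147053 + 12.553870) = 8.823828
y(2.5) ≈ 8.8238

8.8238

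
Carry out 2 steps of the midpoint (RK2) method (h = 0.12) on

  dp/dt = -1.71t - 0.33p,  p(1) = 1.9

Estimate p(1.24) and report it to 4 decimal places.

1.3126

Midpoint: k1 = f(t_n, p_n); k2 = f(t_n + h/2, p_n + (h/2)·k1); p_{n+1} = p_n + h·k2.
t=1.000000, p=1.900000:
  k1 = f(1.000000, 1.900000) = -2.337000
  k2 = f(1.060000, 1.759780) = -2.393327
  p ← 1.900000 + 0.12·(-2.393327) = 1.612801
t=1.120000, p=1.612801:
  k1 = f(1.120000, 1.612801) = -2.447424
  k2 = f(1.180000, 1.465955) = -2.501565
  p ← 1.612801 + 0.12·(-2.501565) = 1.312613
p(1.24) ≈ 1.3126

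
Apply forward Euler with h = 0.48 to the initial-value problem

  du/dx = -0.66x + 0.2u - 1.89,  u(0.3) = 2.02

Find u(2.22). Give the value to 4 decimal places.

-2.6816

Euler: u_{n+1} = u_n + h·f(x_n, u_n).
x=0.300000, u=2.020000: f=-1.684000 → u ← 2.020000 + 0.48·(-1.684000) = 1.211680
x=0.780000, u=1.211680: f=-2.162464 → u ← 1.211680 + 0.48·(-2.162464) = 0.173697
x=1.260000, u=0.173697: f=-2.686861 → u ← 0.173697 + 0.48·(-2.686861) = -1.115996
x=1.740000, u=-1.115996: f=-3.261599 → u ← -1.115996 + 0.48·(-3.261599) = -2.681563
u(2.22) ≈ -2.6816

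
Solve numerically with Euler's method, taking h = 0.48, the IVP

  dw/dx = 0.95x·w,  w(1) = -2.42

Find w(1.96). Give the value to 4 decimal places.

-5.9015

Euler: w_{n+1} = w_n + h·f(x_n, w_n).
x=1.000000, w=-2.420000: f=-2.299000 → w ← -2.420000 + 0.48·(-2.299000) = -3.523520
x=1.480000, w=-3.523520: f=-4.954069 → w ← -3.523520 + 0.48·(-4.954069) = -5.901473
w(1.96) ≈ -5.9015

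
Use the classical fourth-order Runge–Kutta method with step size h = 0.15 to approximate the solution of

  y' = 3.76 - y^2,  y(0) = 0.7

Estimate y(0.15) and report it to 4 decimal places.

RK4: k1 = f(t_n, y_n); k2 = f(t_n + h/2, y_n + (h/2)·k1); k3 = f(t_n + h/2, y_n + (h/2)·k2); k4 = f(t_n + h, y_n + h·k3); y_{n+1} = y_n + (h/6)·(k1 + 2k2 + 2k3 + k4).
t=0.000000, y=0.700000:
  k1 = f(0.000000, 0.700000) = 3.270000
  k2 = f(0.075000, 0.945250) = 2.866502
  k3 = f(0.075000, 0.914988) = 2.922798
  k4 = f(0.150000, 1.138420) = 2.464001
  y ← 0.700000 + (0.15/6)·(k1 + 2k2 + 2k3 + k4) = 1.132815
y(0.15) ≈ 1.1328

1.1328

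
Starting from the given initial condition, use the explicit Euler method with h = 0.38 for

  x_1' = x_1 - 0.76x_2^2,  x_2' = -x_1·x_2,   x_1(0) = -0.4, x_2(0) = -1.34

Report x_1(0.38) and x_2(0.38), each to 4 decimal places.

Euler on (x_1,x_2): x_1_{n+1} = x_1_n + h·x_1', x_2_{n+1} = x_2_n + h·x_2'.
0.000000: (-0.400000, -1.340000); f=(-1.764656, -0.536000) → (-1.070569, -1.543680)
(x_1(0.38), x_2(0.38)) ≈ (-1.0706, -1.5437)

-1.0706, -1.5437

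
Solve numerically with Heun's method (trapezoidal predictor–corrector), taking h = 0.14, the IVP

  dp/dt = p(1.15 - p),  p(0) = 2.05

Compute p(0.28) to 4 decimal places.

Heun: k1 = f(t_n, p_n); k2 = f(t_n + h, p_n + h·k1); p_{n+1} = p_n + (h/2)·(k1 + k2).
t=0.000000, p=2.050000:
  k1 = f(0.000000, 2.050000) = -1.845000
  k2 = f(0.140000, 1.791700) = -1.149734
  p ← 2.050000 + (0.14/2)·(-1.845000 + (-1.149734)) = 1.840369
t=0.140000, p=1.840369:
  k1 = f(0.140000, 1.840369) = -1.270533
  k2 = f(0.280000, 1.662494) = -0.852018
  p ← 1.840369 + (0.14/2)·(-1.270533 + (-0.852018)) = 1.691790
p(0.28) ≈ 1.6918

1.6918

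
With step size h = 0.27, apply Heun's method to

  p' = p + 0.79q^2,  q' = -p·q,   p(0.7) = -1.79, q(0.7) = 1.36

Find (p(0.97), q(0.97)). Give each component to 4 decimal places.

-1.6540, 2.2003

Heun on (p,q): k1 = f(x_n, state_n); k2 = f(x_n + h, state_n + h·k1); state_{n+1} = state_n + (h/2)·(k1 + k2).
0.700000: (-1.790000, 1.360000)
  k1 = (-0.328816, 2.434400)
  predictor → (-1.878780, 2.017288)
  k2 = (1.336086, 3.790041)
  → (-1.654019, 2.200300)
(p(0.97), q(0.97)) ≈ (-1.6540, 2.2003)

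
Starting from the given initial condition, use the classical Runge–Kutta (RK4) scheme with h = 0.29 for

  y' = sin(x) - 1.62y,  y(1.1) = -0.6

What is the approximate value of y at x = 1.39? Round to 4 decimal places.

RK4: k1 = f(x_n, y_n); k2 = f(x_n + h/2, y_n + (h/2)·k1); k3 = f(x_n + h/2, y_n + (h/2)·k2); k4 = f(x_n + h, y_n + h·k3); y_{n+1} = y_n + (h/6)·(k1 + 2k2 + 2k3 + k4).
x=1.100000, y=-0.600000:
  k1 = f(1.100000, -0.600000) = 1.863207
  k2 = f(1.245000, -0.329835) = 1.481729
  k3 = f(1.245000, -0.385149) = 1.571338
  k4 = f(1.390000, -0.144312) = 1.217486
  y ← -0.600000 + (0.29/6)·(k1 + 2k2 + 2k3 + k4) = -0.155970
y(1.39) ≈ -0.1560

-0.1560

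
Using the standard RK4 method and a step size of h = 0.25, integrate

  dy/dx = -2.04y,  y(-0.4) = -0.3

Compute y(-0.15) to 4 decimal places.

RK4: k1 = f(x_n, y_n); k2 = f(x_n + h/2, y_n + (h/2)·k1); k3 = f(x_n + h/2, y_n + (h/2)·k2); k4 = f(x_n + h, y_n + h·k3); y_{n+1} = y_n + (h/6)·(k1 + 2k2 + 2k3 + k4).
x=-0.400000, y=-0.300000:
  k1 = f(-0.400000, -0.300000) = 0.612000
  k2 = f(-0.275000, -0.223500) = 0.455940
  k3 = f(-0.275000, -0.243007) = 0.495735
  k4 = f(-0.150000, -0.176066) = 0.359175
  y ← -0.300000 + (0.25/6)·(k1 + 2k2 + 2k3 + k4) = -0.180228
y(-0.15) ≈ -0.1802

-0.1802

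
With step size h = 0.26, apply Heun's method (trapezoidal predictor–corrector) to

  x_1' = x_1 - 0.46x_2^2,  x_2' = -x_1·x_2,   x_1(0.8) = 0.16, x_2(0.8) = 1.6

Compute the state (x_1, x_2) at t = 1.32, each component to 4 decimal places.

-0.5144, 1.7119

Heun on (x_1,x_2): k1 = f(t_n, state_n); k2 = f(t_n + h, state_n + h·k1); state_{n+1} = state_n + (h/2)·(k1 + k2).
0.800000: (0.160000, 1.600000)
  k1 = (-1.017600, -0.256000)
  predictor → (-0.104576, 1.533440)
  k2 = (-1.186238, 0.160361)
  → (-0.126499, 1.587567)
1.060000: (-0.126499, 1.587567)
  k1 = (-1.285869, 0.200825)
  predictor → (-0.460825, 1.639782)
  k2 = (-1.697711, 0.755652)
  → (-0.514364, 1.711909)
(x_1(1.32), x_2(1.32)) ≈ (-0.5144, 1.7119)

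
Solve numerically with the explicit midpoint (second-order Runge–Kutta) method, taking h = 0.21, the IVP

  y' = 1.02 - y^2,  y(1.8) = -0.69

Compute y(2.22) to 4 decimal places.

-0.3953

Midpoint: k1 = f(s_n, y_n); k2 = f(s_n + h/2, y_n + (h/2)·k1); y_{n+1} = y_n + h·k2.
s=1.800000, y=-0.690000:
  k1 = f(1.800000, -0.690000) = 0.543900
  k2 = f(1.905000, -0.632890) = 0.619450
  y ← -0.690000 + 0.21·0.619450 = -0.559916
s=2.010000, y=-0.559916:
  k1 = f(2.010000, -0.559916) = 0.706495
  k2 = f(2.115000, -0.485734) = 0.784063
  y ← -0.559916 + 0.21·0.784063 = -0.395262
y(2.22) ≈ -0.3953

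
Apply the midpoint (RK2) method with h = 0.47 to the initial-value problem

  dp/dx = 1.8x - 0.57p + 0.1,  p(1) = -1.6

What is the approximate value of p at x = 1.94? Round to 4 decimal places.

1.1195

Midpoint: k1 = f(x_n, p_n); k2 = f(x_n + h/2, p_n + (h/2)·k1); p_{n+1} = p_n + h·k2.
x=1.000000, p=-1.600000:
  k1 = f(1.000000, -1.600000) = 2.812000
  k2 = f(1.235000, -0.939180) = 2.858333
  p ← -1.600000 + 0.47·2.858333 = -0.256584
x=1.470000, p=-0.256584:
  k1 = f(1.470000, -0.256584) = 2.892253
  k2 = f(1.705000, 0.423096) = 2.927835
  p ← -0.256584 + 0.47·2.927835 = 1.119499
p(1.94) ≈ 1.1195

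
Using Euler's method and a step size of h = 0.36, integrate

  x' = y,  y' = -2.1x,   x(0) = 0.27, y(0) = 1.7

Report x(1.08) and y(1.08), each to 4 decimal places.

1.7190, -0.2448

Euler on (x,y): x_{n+1} = x_n + h·x', y_{n+1} = y_n + h·y'.
0.000000: (0.270000, 1.700000); f=(1.700000, -0.567000) → (0.882000, 1.495880)
0.360000: (0.882000, 1.495880); f=(1.495880, -1.852200) → (1.420517, 0.829088)
0.720000: (1.420517, 0.829088); f=(0.829088, -2.983085) → (1.718988, -0.244823)
(x(1.08), y(1.08)) ≈ (1.7190, -0.2448)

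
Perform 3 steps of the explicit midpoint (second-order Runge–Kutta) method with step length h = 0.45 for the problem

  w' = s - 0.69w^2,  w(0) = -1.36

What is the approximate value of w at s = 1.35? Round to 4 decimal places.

-16.1032

Midpoint: k1 = f(s_n, w_n); k2 = f(s_n + h/2, w_n + (h/2)·k1); w_{n+1} = w_n + h·k2.
s=0.000000, w=-1.360000:
  k1 = f(0.000000, -1.360000) = -1.276224
  k2 = f(0.225000, -1.647150) = -1.647042
  w ← -1.360000 + 0.45·(-1.647042) = -2.101169
s=0.450000, w=-2.101169:
  k1 = f(0.450000, -2.101169) = -2.596288
  k2 = f(0.675000, -2.685334) = -4.300602
  w ← -2.101169 + 0.45·(-4.300602) = -4.036440
s=0.900000, w=-4.036440:
  k1 = f(0.900000, -4.036440) = -10.342065
  k2 = f(1.125000, -6.363405) = -26.815113
  w ← -4.036440 + 0.45·(-26.815113) = -16.103241
w(1.35) ≈ -16.1032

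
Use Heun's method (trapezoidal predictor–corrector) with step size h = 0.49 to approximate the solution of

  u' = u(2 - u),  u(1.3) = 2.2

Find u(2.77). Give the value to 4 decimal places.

Heun: k1 = f(x_n, u_n); k2 = f(x_n + h, u_n + h·k1); u_{n+1} = u_n + (h/2)·(k1 + k2).
x=1.300000, u=2.200000:
  k1 = f(1.300000, 2.200000) = -0.440000
  k2 = f(1.790000, 1.984400) = 0.030957
  u ← 2.200000 + (0.49/2)·(-0.440000 + 0.030957) = 2.099784
x=1.790000, u=2.099784:
  k1 = f(1.790000, 2.099784) = -0.209526
  k2 = f(2.280000, 1.997117) = 0.005758
  u ← 2.099784 + (0.49/2)·(-0.209526 + 0.005758) = 2.049861
x=2.280000, u=2.049861:
  k1 = f(2.280000, 2.049861) = -0.102209
  k2 = f(2.770000, 1.999779) = 0.000442
  u ← 2.049861 + (0.49/2)·(-0.102209 + 0.000442) = 2.024928
u(2.77) ≈ 2.0249

2.0249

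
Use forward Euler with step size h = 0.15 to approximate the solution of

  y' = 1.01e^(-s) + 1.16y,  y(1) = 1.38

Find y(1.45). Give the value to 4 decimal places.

2.4074

Euler: y_{n+1} = y_n + h·f(s_n, y_n).
s=1.000000, y=1.380000: f=1.972358 → y ← 1.380000 + 0.15·1.972358 = 1.675854
s=1.150000, y=1.675854: f=2.263793 → y ← 1.675854 + 0.15·2.263793 = 2.015423
s=1.300000, y=2.015423: f=2.613148 → y ← 2.015423 + 0.15·2.613148 = 2.407395
y(1.45) ≈ 2.4074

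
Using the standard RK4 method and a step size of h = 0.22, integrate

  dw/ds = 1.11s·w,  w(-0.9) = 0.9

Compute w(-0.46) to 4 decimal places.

RK4: k1 = f(s_n, w_n); k2 = f(s_n + h/2, w_n + (h/2)·k1); k3 = f(s_n + h/2, w_n + (h/2)·k2); k4 = f(s_n + h, w_n + h·k3); w_{n+1} = w_n + (h/6)·(k1 + 2k2 + 2k3 + k4).
s=-0.900000, w=0.900000:
  k1 = f(-0.900000, 0.900000) = -0.899100
  k2 = f(-0.790000, 0.801099) = -0.702484
  k3 = f(-0.790000, 0.822727) = -0.721449
  k4 = f(-0.680000, 0.741281) = -0.559519
  w ← 0.900000 + (0.22/6)·(k1 + 2k2 + 2k3 + k4) = 0.742096
s=-0.680000, w=0.742096:
  k1 = f(-0.680000, 0.742096) = -0.560134
  k2 = f(-0.570000, 0.680481) = -0.430540
  k3 = f(-0.570000, 0.694736) = -0.439560
  k4 = f(-0.460000, 0.645392) = -0.329537
  w ← 0.742096 + (0.22/6)·(k1 + 2k2 + 2k3 + k4) = 0.645667
w(-0.46) ≈ 0.6457

0.6457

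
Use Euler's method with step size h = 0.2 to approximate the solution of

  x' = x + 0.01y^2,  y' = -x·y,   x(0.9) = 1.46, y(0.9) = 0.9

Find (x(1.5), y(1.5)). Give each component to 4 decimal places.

Euler on (x,y): x_{n+1} = x_n + h·x', y_{n+1} = y_n + h·y'.
0.900000: (1.460000, 0.900000); f=(1.468100, -1.314000) → (1.753620, 0.637200)
1.100000: (1.753620, 0.637200); f=(1.757680, -1.117407) → (2.105156, 0.413719)
1.300000: (2.105156, 0.413719); f=(2.106868, -0.870942) → (2.526530, 0.239530)
(x(1.5), y(1.5)) ≈ (2.5265, 0.2395)

2.5265, 0.2395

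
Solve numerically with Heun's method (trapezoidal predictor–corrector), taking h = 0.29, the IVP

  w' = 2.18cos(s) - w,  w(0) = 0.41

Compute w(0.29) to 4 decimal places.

0.8357

Heun: k1 = f(s_n, w_n); k2 = f(s_n + h, w_n + h·k1); w_{n+1} = w_n + (h/2)·(k1 + k2).
s=0.000000, w=0.410000:
  k1 = f(0.000000, 0.410000) = 1.770000
  k2 = f(0.290000, 0.923300) = 1.165672
  w ← 0.410000 + (0.29/2)·(1.770000 + 1.165672) = 0.835672
w(0.29) ≈ 0.8357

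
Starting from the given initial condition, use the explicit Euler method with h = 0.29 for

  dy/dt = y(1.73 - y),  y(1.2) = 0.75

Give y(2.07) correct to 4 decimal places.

1.3660

Euler: y_{n+1} = y_n + h·f(t_n, y_n).
t=1.200000, y=0.750000: f=0.735000 → y ← 0.750000 + 0.29·0.735000 = 0.963150
t=1.490000, y=0.963150: f=0.738592 → y ← 0.963150 + 0.29·0.738592 = 1.177342
t=1.780000, y=1.177342: f=0.650668 → y ← 1.177342 + 0.29·0.650668 = 1.366035
y(2.07) ≈ 1.3660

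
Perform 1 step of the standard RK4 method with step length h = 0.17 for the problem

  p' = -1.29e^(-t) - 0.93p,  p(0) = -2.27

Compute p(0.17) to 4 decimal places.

-2.1242

RK4: k1 = f(t_n, p_n); k2 = f(t_n + h/2, p_n + (h/2)·k1); k3 = f(t_n + h/2, p_n + (h/2)·k2); k4 = f(t_n + h, p_n + h·k3); p_{n+1} = p_n + (h/6)·(k1 + 2k2 + 2k3 + k4).
t=0.000000, p=-2.270000:
  k1 = f(0.000000, -2.270000) = 0.821100
  k2 = f(0.085000, -2.200207) = 0.861311
  k3 = f(0.085000, -2.196789) = 0.858133
  k4 = f(0.170000, -2.124117) = 0.887102
  p ← -2.270000 + (0.17/6)·(k1 + 2k2 + 2k3 + k4) = -2.124166
p(0.17) ≈ -2.1242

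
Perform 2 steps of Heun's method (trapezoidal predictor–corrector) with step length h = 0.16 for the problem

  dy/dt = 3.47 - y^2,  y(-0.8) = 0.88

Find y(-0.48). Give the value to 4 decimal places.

1.4774

Heun: k1 = f(t_n, y_n); k2 = f(t_n + h, y_n + h·k1); y_{n+1} = y_n + (h/2)·(k1 + k2).
t=-0.800000, y=0.880000:
  k1 = f(-0.800000, 0.880000) = 2.695600
  k2 = f(-0.640000, 1.311296) = 1.750503
  y ← 0.880000 + (0.16/2)·(2.695600 + 1.750503) = 1.235688
t=-0.640000, y=1.235688:
  k1 = f(-0.640000, 1.235688) = 1.943075
  k2 = f(-0.480000, 1.546580) = 1.078090
  y ← 1.235688 + (0.16/2)·(1.943075 + 1.078090) = 1.477381
y(-0.48) ≈ 1.4774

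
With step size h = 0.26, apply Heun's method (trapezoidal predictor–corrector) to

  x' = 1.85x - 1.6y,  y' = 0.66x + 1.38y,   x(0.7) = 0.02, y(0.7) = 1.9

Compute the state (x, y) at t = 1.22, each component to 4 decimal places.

-3.2632, 3.3986

Heun on (x,y): k1 = f(t_n, state_n); k2 = f(t_n + h, state_n + h·k1); state_{n+1} = state_n + (h/2)·(k1 + k2).
0.700000: (0.020000, 1.900000)
  k1 = (-3.003000, 2.635200)
  predictor → (-0.760780, 2.585152)
  k2 = (-5.543686, 3.065395)
  → (-1.091069, 2.641077)
0.960000: (-1.091069, 2.641077)
  k1 = (-6.244202, 2.924581)
  predictor → (-2.714562, 3.401468)
  k2 = (-10.464289, 2.902416)
  → (-3.263173, 3.398587)
(x(1.22), y(1.22)) ≈ (-3.2632, 3.3986)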